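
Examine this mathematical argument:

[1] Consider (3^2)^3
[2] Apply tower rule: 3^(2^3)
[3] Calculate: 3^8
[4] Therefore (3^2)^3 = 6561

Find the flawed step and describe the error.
Step 2: Apply tower rule: 3^(2^3)

Step 2 incorrectly states that (a^b)^c = a^(b^c). The correct rule is (a^b)^c = a^(b×c). The actual value is (3^2)^3 = 3^6 = 729, not 3^8 = 6561.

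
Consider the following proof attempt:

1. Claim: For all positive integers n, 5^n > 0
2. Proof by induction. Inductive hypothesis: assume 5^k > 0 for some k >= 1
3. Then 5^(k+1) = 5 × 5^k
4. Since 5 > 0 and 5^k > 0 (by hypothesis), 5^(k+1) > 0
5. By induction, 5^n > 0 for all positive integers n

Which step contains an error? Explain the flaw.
Step 5: By induction, 5^n > 0 for all positive integers n

Step 5 concludes the proof by induction, but no base case was ever established. A valid induction proof requires: (1) a base case proving 5^1 > 0, and (2) an inductive step showing IF 5^k > 0 THEN 5^(k+1) > 0. Steps 2-4 correctly establish the inductive step, but without the base case the conclusion in step 5 does not follow.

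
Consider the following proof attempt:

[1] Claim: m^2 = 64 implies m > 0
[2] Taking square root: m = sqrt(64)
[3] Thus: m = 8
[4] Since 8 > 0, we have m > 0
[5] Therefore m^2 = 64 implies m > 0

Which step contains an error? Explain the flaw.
Step 2: Taking square root: m = sqrt(64)

Step 2 takes the square root and assumes the positive root only. The equation m^2 = 64 actually has two solutions: m = 8 and m = -8. The proof silently assumes m > 0 without justification, then uses this assumption to conclude m > 0, which is circular. The counterexample m = -8 shows the claim is false.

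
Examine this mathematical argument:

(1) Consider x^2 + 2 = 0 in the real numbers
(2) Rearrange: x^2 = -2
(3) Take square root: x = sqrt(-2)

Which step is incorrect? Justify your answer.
Step 3: Take square root: x = sqrt(-2)

Step 3 takes the square root of -2, which is negative. In the real number system, the square root of a negative number is undefined. The equation x^2 + 2 = 0 has no real solutions. Square roots of negative numbers only exist in the complex numbers.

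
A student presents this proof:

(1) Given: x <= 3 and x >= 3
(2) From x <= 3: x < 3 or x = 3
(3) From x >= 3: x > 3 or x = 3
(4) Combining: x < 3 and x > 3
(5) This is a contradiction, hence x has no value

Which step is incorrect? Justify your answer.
Step 4: Combining: x < 3 and x > 3

Step 4 incorrectly combines the conditions. From x <= 3 and x >= 3, the intersection is x = 3. The error treats the 'or' cases as 'and' requirements. The correct conclusion is that x = 3 is the unique solution, not that no solution exists.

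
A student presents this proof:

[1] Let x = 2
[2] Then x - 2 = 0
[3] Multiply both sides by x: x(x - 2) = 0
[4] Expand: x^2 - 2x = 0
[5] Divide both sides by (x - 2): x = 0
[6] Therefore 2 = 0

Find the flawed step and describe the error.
Step 5: Divide both sides by (x - 2): x = 0

Step 5 divides both sides by (x - 2). However, since x = 2, we have (x - 2) = 0. Division by zero is undefined, making this step invalid.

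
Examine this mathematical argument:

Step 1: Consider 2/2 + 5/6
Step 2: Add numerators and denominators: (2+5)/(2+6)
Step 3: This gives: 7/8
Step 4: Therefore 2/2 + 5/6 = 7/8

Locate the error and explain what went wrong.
Step 2: Add numerators and denominators: (2+5)/(2+6)

Step 2 incorrectly adds fractions by separately adding numerators and denominators. This is wrong. The correct method requires a common denominator: 2/2 + 5/6 = (2×6 + 5×2)/(2×6) = 22/12 = 11/6. The method used gives 7/8, which is different.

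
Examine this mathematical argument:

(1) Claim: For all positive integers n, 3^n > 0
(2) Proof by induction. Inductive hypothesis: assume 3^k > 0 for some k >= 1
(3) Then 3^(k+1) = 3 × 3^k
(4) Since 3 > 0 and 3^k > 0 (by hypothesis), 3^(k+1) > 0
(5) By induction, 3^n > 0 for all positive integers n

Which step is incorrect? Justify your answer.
Step 5: By induction, 3^n > 0 for all positive integers n

Step 5 concludes the proof by induction, but no base case was ever established. A valid induction proof requires: (1) a base case proving 3^1 > 0, and (2) an inductive step showing IF 3^k > 0 THEN 3^(k+1) > 0. Steps 2-4 correctly establish the inductive step, but without the base case the conclusion in step 5 does not follow.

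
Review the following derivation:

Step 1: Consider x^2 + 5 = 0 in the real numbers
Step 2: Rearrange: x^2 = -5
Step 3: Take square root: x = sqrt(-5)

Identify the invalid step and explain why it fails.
Step 3: Take square root: x = sqrt(-5)

Step 3 takes the square root of -5, which is negative. In the real number system, the square root of a negative number is undefined. The equation x^2 + 5 = 0 has no real solutions. Square roots of negative numbers only exist in the complex numbers.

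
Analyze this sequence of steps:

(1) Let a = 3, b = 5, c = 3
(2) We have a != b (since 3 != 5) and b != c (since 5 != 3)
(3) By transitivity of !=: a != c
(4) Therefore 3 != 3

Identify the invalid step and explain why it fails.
Step 3: By transitivity of !=: a != c

Step 3 incorrectly applies transitivity to the '!=' relation. Transitivity states: if a R b and b R c, then a R c. However, '!=' is not transitive. Counterexample: 3 != 5 and 5 != 3, but 3 = 3 (both equal 3). Transitivity holds for relations like <, <=, =, but not for !=.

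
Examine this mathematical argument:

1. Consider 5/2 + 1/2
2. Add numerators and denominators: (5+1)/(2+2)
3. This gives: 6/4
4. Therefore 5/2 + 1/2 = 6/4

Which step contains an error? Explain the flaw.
Step 2: Add numerators and denominators: (5+1)/(2+2)

Step 2 incorrectly adds fractions by separately adding numerators and denominators. This is wrong. The correct method requires a common denominator: 5/2 + 1/2 = (5×2 + 1×2)/(2×2) = 12/4 = 3. The method used gives 6/4, which is different.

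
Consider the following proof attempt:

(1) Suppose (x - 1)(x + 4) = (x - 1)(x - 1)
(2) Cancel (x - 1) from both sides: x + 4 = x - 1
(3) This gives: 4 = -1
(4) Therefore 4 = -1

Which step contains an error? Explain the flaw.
Step 2: Cancel (x - 1) from both sides: x + 4 = x - 1

Step 2 cancels (x - 1) from both sides. This is only valid if (x - 1) ≠ 0, i.e., x ≠ 1. When x = 1, both sides equal zero regardless of the other factors. The correct approach requires considering x = 1 as a separate case.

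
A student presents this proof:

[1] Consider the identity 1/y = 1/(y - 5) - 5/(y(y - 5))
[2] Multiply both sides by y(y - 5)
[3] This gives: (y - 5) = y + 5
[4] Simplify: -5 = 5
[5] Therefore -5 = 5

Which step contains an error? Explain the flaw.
Step 3: This gives: (y - 5) = y + 5

Step 3 makes a sign error when clearing denominators. Multiplying -5/(y(y - 5)) by y(y - 5) gives -5, not +5. The correct result is (y - 5) = y - 5, which is trivially true, not (y - 5) = y + 5. (Step 1 is a valid identity: 1/(y - 5) - 5/(y(y - 5)) = (y - 5)/(y(y - 5)) = 1/y.)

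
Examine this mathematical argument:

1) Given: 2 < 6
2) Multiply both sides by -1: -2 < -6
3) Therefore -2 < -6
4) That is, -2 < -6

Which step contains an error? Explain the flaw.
Step 2: Multiply both sides by -1: -2 < -6

Step 2 multiplies both sides by -1 but fails to reverse the inequality sign. When multiplying (or dividing) an inequality by a negative number, the direction must be reversed. Since 2 < 6, we should get -2 > -6, i.e., -2 > -6.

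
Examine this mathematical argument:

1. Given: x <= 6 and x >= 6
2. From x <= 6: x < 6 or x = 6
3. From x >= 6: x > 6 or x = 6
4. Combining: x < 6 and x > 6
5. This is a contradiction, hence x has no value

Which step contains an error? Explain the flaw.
Step 4: Combining: x < 6 and x > 6

Step 4 incorrectly combines the conditions. From x <= 6 and x >= 6, the intersection is x = 6. The error treats the 'or' cases as 'and' requirements. The correct conclusion is that x = 6 is the unique solution, not that no solution exists.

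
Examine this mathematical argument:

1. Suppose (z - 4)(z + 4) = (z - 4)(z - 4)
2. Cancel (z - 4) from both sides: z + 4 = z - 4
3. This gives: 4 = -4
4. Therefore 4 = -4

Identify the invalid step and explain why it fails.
Step 2: Cancel (z - 4) from both sides: z + 4 = z - 4

Step 2 cancels (z - 4) from both sides. This is only valid if (z - 4) ≠ 0, i.e., z ≠ 4. When z = 4, both sides equal zero regardless of the other factors. The correct approach requires considering z = 4 as a separate case.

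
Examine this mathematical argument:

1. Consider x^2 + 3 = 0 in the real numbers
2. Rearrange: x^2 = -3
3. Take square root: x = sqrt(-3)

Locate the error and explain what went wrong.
Step 3: Take square root: x = sqrt(-3)

Step 3 takes the square root of -3, which is negative. In the real number system, the square root of a negative number is undefined. The equation x^2 + 3 = 0 has no real solutions. Square roots of negative numbers only exist in the complex numbers.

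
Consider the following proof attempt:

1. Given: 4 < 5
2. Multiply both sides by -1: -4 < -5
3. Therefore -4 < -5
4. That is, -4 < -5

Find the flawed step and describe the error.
Step 2: Multiply both sides by -1: -4 < -5

Step 2 multiplies both sides by -1 but fails to reverse the inequality sign. When multiplying (or dividing) an inequality by a negative number, the direction must be reversed. Since 4 < 5, we should get -4 > -5, i.e., -4 > -5.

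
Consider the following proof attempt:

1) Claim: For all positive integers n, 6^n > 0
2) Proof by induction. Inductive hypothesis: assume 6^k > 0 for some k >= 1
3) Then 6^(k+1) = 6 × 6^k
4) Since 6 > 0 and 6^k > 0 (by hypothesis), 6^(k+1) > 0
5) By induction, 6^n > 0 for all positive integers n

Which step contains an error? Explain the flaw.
Step 5: By induction, 6^n > 0 for all positive integers n

Step 5 concludes the proof by induction, but no base case was ever established. A valid induction proof requires: (1) a base case proving 6^1 > 0, and (2) an inductive step showing IF 6^k > 0 THEN 6^(k+1) > 0. Steps 2-4 correctly establish the inductive step, but without the base case the conclusion in step 5 does not follow.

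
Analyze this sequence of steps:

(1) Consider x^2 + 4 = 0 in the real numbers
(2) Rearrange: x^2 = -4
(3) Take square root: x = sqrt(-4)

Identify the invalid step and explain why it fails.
Step 3: Take square root: x = sqrt(-4)

Step 3 takes the square root of -4, which is negative. In the real number system, the square root of a negative number is undefined. The equation x^2 + 4 = 0 has no real solutions. Square roots of negative numbers only exist in the complex numbers.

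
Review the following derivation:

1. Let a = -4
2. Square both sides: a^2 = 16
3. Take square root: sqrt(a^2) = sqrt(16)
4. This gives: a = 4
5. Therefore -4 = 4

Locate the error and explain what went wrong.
Step 4: This gives: a = 4

Step 4 incorrectly states that sqrt(a^2) = a. The correct identity is sqrt(a^2) = |a|. Since a = -4 < 0, we have sqrt(a^2) = |-4| = 4, not a = -4.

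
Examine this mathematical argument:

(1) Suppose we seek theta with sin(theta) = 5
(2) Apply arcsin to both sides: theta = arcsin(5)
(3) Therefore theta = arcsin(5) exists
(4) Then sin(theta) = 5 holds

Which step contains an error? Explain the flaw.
Step 2: Apply arcsin to both sides: theta = arcsin(5)

Step 2 applies arcsin to 5. However, arcsin(x) is only defined for x in [-1, 1] because sin(theta) can only produce values in that range. Since |5| > 1, arcsin(5) is undefined. There is no angle whose sine equals 5.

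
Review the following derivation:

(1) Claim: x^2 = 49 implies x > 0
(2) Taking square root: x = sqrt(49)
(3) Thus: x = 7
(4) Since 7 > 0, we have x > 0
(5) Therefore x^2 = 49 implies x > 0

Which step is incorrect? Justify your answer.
Step 2: Taking square root: x = sqrt(49)

Step 2 takes the square root and assumes the positive root only. The equation x^2 = 49 actually has two solutions: x = 7 and x = -7. The proof silently assumes x > 0 without justification, then uses this assumption to conclude x > 0, which is circular. The counterexample x = -7 shows the claim is false.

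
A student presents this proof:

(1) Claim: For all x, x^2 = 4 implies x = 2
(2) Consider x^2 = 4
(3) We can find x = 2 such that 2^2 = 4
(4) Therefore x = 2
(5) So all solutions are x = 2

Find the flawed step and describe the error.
Step 4: Therefore x = 2

Step 4 incorrectly concludes that x = 2 is the only solution. The proof shows that x = 2 is A solution (existence), but does not show it is the ONLY solution (uniqueness). In fact, x = -2 is also a solution since (-2)^2 = 4. Finding one solution doesn't prove there are no others.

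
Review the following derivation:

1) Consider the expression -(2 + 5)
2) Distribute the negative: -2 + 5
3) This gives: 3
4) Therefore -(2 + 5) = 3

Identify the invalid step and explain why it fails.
Step 2: Distribute the negative: -2 + 5

Step 2 incorrectly distributes the negative sign. The correct distribution is -(2 + 5) = -2 - 5 = -7. The negative must be applied to both terms, not just the first. The error treats -(2 + 5) as -2 + 5, which equals 3 instead of -7.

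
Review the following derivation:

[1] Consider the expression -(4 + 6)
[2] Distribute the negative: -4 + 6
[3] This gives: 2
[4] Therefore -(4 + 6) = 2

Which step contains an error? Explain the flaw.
Step 2: Distribute the negative: -4 + 6

Step 2 incorrectly distributes the negative sign. The correct distribution is -(4 + 6) = -4 - 6 = -10. The negative must be applied to both terms, not just the first. The error treats -(4 + 6) as -4 + 6, which equals 2 instead of -10.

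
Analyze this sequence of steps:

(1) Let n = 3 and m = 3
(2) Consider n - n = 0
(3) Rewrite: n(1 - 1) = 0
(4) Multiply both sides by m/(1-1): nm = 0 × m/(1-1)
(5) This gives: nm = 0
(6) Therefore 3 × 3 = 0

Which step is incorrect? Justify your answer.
Step 4: Multiply both sides by m/(1-1): nm = 0 × m/(1-1)

Step 4 multiplies both sides by m/(1-1). However, 1-1 = 0, so this is multiplication by m/0, which is undefined. We cannot multiply by an undefined expression.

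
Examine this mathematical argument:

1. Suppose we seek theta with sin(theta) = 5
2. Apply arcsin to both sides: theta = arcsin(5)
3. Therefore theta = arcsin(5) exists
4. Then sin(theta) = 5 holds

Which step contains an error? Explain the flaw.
Step 2: Apply arcsin to both sides: theta = arcsin(5)

Step 2 applies arcsin to 5. However, arcsin(x) is only defined for x in [-1, 1] because sin(theta) can only produce values in that range. Since |5| > 1, arcsin(5) is undefined. There is no angle whose sine equals 5.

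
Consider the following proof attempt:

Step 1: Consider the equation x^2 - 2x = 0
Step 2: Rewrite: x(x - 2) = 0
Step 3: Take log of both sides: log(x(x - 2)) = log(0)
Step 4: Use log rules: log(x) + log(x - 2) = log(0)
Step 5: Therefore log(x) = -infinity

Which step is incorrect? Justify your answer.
Step 3: Take log of both sides: log(x(x - 2)) = log(0)

Step 3 takes the logarithm of both sides, resulting in log(0) on the right side. The logarithm is only defined for positive numbers; log(0) is undefined (approaches negative infinity). This operation is invalid.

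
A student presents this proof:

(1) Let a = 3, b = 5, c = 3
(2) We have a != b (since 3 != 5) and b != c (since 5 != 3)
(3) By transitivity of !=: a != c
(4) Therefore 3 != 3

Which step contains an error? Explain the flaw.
Step 3: By transitivity of !=: a != c

Step 3 incorrectly applies transitivity to the '!=' relation. Transitivity states: if a R b and b R c, then a R c. However, '!=' is not transitive. Counterexample: 3 != 5 and 5 != 3, but 3 = 3 (both equal 3). Transitivity holds for relations like <, <=, =, but not for !=.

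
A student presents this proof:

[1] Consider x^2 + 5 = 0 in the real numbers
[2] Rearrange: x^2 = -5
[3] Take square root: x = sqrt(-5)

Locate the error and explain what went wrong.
Step 3: Take square root: x = sqrt(-5)

Step 3 takes the square root of -5, which is negative. In the real number system, the square root of a negative number is undefined. The equation x^2 + 5 = 0 has no real solutions. Square roots of negative numbers only exist in the complex numbers.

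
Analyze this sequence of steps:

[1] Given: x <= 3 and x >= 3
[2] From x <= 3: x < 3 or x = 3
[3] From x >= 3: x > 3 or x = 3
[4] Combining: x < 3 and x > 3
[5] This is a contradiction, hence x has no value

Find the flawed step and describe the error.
Step 4: Combining: x < 3 and x > 3

Step 4 incorrectly combines the conditions. From x <= 3 and x >= 3, the intersection is x = 3. The error treats the 'or' cases as 'and' requirements. The correct conclusion is that x = 3 is the unique solution, not that no solution exists.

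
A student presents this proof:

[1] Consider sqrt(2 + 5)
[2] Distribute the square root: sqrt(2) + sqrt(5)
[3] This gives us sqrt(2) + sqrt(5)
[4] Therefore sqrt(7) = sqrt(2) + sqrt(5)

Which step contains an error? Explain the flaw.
Step 2: Distribute the square root: sqrt(2) + sqrt(5)

Step 2 incorrectly 'distributes' the square root over addition. The square root function does not distribute: sqrt(a + b) ≠ sqrt(a) + sqrt(b). In fact, sqrt(2 + 5) = sqrt(7) ≈ 2.6458, while sqrt(2) + sqrt(5) ≈ 3.6503.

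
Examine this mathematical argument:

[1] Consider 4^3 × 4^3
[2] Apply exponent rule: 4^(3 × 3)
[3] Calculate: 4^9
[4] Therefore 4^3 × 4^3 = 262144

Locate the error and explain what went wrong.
Step 2: Apply exponent rule: 4^(3 × 3)

Step 2 incorrectly states that a^b × a^c = a^(b×c). The correct rule is a^b × a^c = a^(b+c). The actual value is 4^3 × 4^3 = 4^6 = 4096, not 4^9 = 262144.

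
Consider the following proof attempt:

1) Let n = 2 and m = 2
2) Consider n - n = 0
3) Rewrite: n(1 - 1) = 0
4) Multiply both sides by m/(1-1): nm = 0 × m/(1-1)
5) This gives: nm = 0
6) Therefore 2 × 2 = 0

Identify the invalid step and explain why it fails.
Step 4: Multiply both sides by m/(1-1): nm = 0 × m/(1-1)

Step 4 multiplies both sides by m/(1-1). However, 1-1 = 0, so this is multiplication by m/0, which is undefined. We cannot multiply by an undefined expression.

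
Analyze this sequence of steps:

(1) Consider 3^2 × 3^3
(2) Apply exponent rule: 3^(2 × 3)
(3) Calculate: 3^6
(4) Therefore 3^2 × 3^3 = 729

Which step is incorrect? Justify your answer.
Step 2: Apply exponent rule: 3^(2 × 3)

Step 2 incorrectly states that a^b × a^c = a^(b×c). The correct rule is a^b × a^c = a^(b+c). The actual value is 3^2 × 3^3 = 3^5 = 243, not 3^6 = 729.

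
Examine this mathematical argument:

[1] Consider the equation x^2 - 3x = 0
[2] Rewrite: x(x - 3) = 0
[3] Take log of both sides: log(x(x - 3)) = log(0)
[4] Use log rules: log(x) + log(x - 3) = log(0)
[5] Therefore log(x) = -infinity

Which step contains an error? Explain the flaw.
Step 3: Take log of both sides: log(x(x - 3)) = log(0)

Step 3 takes the logarithm of both sides, resulting in log(0) on the right side. The logarithm is only defined for positive numbers; log(0) is undefined (approaches negative infinity). This operation is invalid.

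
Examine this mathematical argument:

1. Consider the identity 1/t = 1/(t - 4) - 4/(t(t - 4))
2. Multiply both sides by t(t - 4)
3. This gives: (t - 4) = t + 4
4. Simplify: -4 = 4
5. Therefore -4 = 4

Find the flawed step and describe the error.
Step 3: This gives: (t - 4) = t + 4

Step 3 makes a sign error when clearing denominators. Multiplying -4/(t(t - 4)) by t(t - 4) gives -4, not +4. The correct result is (t - 4) = t - 4, which is trivially true, not (t - 4) = t + 4. (Step 1 is a valid identity: 1/(t - 4) - 4/(t(t - 4)) = (t - 4)/(t(t - 4)) = 1/t.)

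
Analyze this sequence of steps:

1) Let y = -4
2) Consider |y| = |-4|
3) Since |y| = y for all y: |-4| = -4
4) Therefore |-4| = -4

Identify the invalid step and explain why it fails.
Step 3: Since |y| = y for all y: |-4| = -4

Step 3 incorrectly states that |y| = y for all y. The correct definition is |y| = y when y >= 0, and |y| = -y when y < 0. Since -4 < 0, we have |-4| = -(-4) = 4, not -4.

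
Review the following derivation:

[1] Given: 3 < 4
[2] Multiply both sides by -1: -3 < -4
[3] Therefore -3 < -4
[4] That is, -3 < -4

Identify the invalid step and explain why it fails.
Step 2: Multiply both sides by -1: -3 < -4

Step 2 multiplies both sides by -1 but fails to reverse the inequality sign. When multiplying (or dividing) an inequality by a negative number, the direction must be reversed. Since 3 < 4, we should get -3 > -4, i.e., -3 > -4.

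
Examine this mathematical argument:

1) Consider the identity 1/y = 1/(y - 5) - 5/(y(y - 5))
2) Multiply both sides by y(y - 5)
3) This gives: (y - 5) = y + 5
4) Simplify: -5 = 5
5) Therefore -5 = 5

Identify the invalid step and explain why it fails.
Step 3: This gives: (y - 5) = y + 5

Step 3 makes a sign error when clearing denominators. Multiplying -5/(y(y - 5)) by y(y - 5) gives -5, not +5. The correct result is (y - 5) = y - 5, which is trivially true, not (y - 5) = y + 5. (Step 1 is a valid identity: 1/(y - 5) - 5/(y(y - 5)) = (y - 5)/(y(y - 5)) = 1/y.)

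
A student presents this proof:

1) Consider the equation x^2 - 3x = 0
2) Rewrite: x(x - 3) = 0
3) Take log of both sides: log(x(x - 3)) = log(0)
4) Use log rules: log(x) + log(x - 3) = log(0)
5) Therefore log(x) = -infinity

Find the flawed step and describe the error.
Step 3: Take log of both sides: log(x(x - 3)) = log(0)

Step 3 takes the logarithm of both sides, resulting in log(0) on the right side. The logarithm is only defined for positive numbers; log(0) is undefined (approaches negative infinity). This operation is invalid.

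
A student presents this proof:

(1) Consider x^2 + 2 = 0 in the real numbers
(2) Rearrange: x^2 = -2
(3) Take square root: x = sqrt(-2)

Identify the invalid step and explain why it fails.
Step 3: Take square root: x = sqrt(-2)

Step 3 takes the square root of -2, which is negative. In the real number system, the square root of a negative number is undefined. The equation x^2 + 2 = 0 has no real solutions. Square roots of negative numbers only exist in the complex numbers.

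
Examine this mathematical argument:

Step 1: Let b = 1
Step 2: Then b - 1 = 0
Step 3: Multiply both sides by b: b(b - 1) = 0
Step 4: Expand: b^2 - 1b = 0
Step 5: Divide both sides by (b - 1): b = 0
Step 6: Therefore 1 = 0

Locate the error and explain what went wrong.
Step 5: Divide both sides by (b - 1): b = 0

Step 5 divides both sides by (b - 1). However, since b = 1, we have (b - 1) = 0. Division by zero is undefined, making this step invalid.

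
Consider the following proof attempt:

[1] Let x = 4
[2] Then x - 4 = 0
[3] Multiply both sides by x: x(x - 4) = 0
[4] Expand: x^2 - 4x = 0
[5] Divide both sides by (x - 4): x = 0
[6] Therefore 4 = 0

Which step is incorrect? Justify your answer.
Step 5: Divide both sides by (x - 4): x = 0

Step 5 divides both sides by (x - 4). However, since x = 4, we have (x - 4) = 0. Division by zero is undefined, making this step invalid.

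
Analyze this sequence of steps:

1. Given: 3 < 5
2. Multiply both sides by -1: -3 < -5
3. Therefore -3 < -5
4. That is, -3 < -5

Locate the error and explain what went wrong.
Step 2: Multiply both sides by -1: -3 < -5

Step 2 multiplies both sides by -1 but fails to reverse the inequality sign. When multiplying (or dividing) an inequality by a negative number, the direction must be reversed. Since 3 < 5, we should get -3 > -5, i.e., -3 > -5.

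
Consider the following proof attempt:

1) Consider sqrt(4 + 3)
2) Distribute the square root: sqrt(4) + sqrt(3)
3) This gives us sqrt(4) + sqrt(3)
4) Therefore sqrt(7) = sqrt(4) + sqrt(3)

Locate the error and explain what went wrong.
Step 2: Distribute the square root: sqrt(4) + sqrt(3)

Step 2 incorrectly 'distributes' the square root over addition. The square root function does not distribute: sqrt(a + b) ≠ sqrt(a) + sqrt(b). In fact, sqrt(4 + 3) = sqrt(7) ≈ 2.6458, while sqrt(4) + sqrt(3) ≈ 3.7321.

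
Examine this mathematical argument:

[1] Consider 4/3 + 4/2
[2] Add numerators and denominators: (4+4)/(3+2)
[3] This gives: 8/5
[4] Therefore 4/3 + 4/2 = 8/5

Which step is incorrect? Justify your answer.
Step 2: Add numerators and denominators: (4+4)/(3+2)

Step 2 incorrectly adds fractions by separately adding numerators and denominators. This is wrong. The correct method requires a common denominator: 4/3 + 4/2 = (4×2 + 4×3)/(3×2) = 20/6 = 10/3. The method used gives 8/5, which is different.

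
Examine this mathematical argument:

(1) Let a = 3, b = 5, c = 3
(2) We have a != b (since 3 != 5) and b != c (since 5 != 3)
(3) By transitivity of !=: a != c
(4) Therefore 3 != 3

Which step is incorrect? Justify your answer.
Step 3: By transitivity of !=: a != c

Step 3 incorrectly applies transitivity to the '!=' relation. Transitivity states: if a R b and b R c, then a R c. However, '!=' is not transitive. Counterexample: 3 != 5 and 5 != 3, but 3 = 3 (both equal 3). Transitivity holds for relations like <, <=, =, but not for !=.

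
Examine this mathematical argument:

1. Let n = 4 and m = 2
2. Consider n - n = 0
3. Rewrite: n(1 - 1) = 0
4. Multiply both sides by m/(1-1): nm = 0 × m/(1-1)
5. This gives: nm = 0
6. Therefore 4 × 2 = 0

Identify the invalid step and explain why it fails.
Step 4: Multiply both sides by m/(1-1): nm = 0 × m/(1-1)

Step 4 multiplies both sides by m/(1-1). However, 1-1 = 0, so this is multiplication by m/0, which is undefined. We cannot multiply by an undefined expression.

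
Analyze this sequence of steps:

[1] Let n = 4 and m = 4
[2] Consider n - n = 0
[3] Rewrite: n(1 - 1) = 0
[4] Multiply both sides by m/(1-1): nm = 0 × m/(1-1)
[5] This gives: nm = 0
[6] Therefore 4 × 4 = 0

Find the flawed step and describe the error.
Step 4: Multiply both sides by m/(1-1): nm = 0 × m/(1-1)

Step 4 multiplies both sides by m/(1-1). However, 1-1 = 0, so this is multiplication by m/0, which is undefined. We cannot multiply by an undefined expression.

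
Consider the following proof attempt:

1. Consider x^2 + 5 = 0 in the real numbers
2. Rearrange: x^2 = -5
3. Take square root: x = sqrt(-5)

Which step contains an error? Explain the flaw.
Step 3: Take square root: x = sqrt(-5)

Step 3 takes the square root of -5, which is negative. In the real number system, the square root of a negative number is undefined. The equation x^2 + 5 = 0 has no real solutions. Square roots of negative numbers only exist in the complex numbers.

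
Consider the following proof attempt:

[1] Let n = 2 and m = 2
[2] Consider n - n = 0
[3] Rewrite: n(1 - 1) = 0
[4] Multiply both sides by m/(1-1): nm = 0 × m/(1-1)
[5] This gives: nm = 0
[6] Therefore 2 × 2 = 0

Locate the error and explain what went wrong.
Step 4: Multiply both sides by m/(1-1): nm = 0 × m/(1-1)

Step 4 multiplies both sides by m/(1-1). However, 1-1 = 0, so this is multiplication by m/0, which is undefined. We cannot multiply by an undefined expression.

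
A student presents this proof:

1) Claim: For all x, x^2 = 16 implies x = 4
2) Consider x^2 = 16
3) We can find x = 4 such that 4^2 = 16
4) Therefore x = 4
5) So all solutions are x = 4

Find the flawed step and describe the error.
Step 4: Therefore x = 4

Step 4 incorrectly concludes that x = 4 is the only solution. The proof shows that x = 4 is A solution (existence), but does not show it is the ONLY solution (uniqueness). In fact, x = -4 is also a solution since (-4)^2 = 16. Finding one solution doesn't prove there are no others.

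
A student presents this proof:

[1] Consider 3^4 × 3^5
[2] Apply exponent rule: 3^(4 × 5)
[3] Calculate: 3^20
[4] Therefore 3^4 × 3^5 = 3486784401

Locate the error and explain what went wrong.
Step 2: Apply exponent rule: 3^(4 × 5)

Step 2 incorrectly states that a^b × a^c = a^(b×c). The correct rule is a^b × a^c = a^(b+c). The actual value is 3^4 × 3^5 = 3^9 = 19683, not 3^20 = 3486784401.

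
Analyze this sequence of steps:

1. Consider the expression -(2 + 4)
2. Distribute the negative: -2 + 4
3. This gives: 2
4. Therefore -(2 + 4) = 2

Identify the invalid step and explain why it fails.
Step 2: Distribute the negative: -2 + 4

Step 2 incorrectly distributes the negative sign. The correct distribution is -(2 + 4) = -2 - 4 = -6. The negative must be applied to both terms, not just the first. The error treats -(2 + 4) as -2 + 4, which equals 2 instead of -6.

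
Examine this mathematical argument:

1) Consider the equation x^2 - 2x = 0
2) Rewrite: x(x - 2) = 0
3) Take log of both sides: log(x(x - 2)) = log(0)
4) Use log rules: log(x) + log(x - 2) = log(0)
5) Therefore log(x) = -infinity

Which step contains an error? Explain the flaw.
Step 3: Take log of both sides: log(x(x - 2)) = log(0)

Step 3 takes the logarithm of both sides, resulting in log(0) on the right side. The logarithm is only defined for positive numbers; log(0) is undefined (approaches negative infinity). This operation is invalid.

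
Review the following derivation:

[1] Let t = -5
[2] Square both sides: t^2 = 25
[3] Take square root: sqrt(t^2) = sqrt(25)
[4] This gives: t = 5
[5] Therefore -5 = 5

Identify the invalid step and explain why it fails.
Step 4: This gives: t = 5

Step 4 incorrectly states that sqrt(t^2) = t. The correct identity is sqrt(t^2) = |t|. Since t = -5 < 0, we have sqrt(t^2) = |-5| = 5, not t = -5.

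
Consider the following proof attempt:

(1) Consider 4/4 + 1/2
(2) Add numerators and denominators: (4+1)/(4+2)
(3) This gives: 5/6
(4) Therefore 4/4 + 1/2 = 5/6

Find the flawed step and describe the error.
Step 2: Add numerators and denominators: (4+1)/(4+2)

Step 2 incorrectly adds fractions by separately adding numerators and denominators. This is wrong. The correct method requires a common denominator: 4/4 + 1/2 = (4×2 + 1×4)/(4×2) = 12/8 = 3/2. The method used gives 5/6, which is different.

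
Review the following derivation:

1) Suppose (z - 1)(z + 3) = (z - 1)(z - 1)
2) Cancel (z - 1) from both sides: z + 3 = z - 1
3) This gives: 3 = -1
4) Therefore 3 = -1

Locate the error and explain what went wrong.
Step 2: Cancel (z - 1) from both sides: z + 3 = z - 1

Step 2 cancels (z - 1) from both sides. This is only valid if (z - 1) ≠ 0, i.e., z ≠ 1. When z = 1, both sides equal zero regardless of the other factors. The correct approach requires considering z = 1 as a separate case.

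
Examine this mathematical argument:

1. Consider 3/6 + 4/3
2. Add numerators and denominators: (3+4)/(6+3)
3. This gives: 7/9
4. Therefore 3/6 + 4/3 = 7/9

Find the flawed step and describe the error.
Step 2: Add numerators and denominators: (3+4)/(6+3)

Step 2 incorrectly adds fractions by separately adding numerators and denominators. This is wrong. The correct method requires a common denominator: 3/6 + 4/3 = (3×3 + 4×6)/(6×3) = 33/18 = 11/6. The method used gives 7/9, which is different.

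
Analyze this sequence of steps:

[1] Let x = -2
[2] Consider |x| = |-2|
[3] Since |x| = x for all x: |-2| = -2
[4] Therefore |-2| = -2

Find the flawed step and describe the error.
Step 3: Since |x| = x for all x: |-2| = -2

Step 3 incorrectly states that |x| = x for all x. The correct definition is |x| = x when x >= 0, and |x| = -x when x < 0. Since -2 < 0, we have |-2| = -(-2) = 2, not -2.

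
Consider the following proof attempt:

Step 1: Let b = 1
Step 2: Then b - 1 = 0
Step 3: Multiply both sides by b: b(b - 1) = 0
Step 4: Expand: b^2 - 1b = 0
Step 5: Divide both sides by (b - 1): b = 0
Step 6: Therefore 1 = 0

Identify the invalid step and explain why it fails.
Step 5: Divide both sides by (b - 1): b = 0

Step 5 divides both sides by (b - 1). However, since b = 1, we have (b - 1) = 0. Division by zero is undefined, making this step invalid.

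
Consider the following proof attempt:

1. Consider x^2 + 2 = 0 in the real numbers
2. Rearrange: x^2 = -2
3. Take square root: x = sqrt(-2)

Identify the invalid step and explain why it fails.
Step 3: Take square root: x = sqrt(-2)

Step 3 takes the square root of -2, which is negative. In the real number system, the square root of a negative number is undefined. The equation x^2 + 2 = 0 has no real solutions. Square roots of negative numbers only exist in the complex numbers.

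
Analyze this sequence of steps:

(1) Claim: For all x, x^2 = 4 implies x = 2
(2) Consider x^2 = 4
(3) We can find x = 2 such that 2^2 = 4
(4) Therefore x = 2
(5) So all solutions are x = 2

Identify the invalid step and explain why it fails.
Step 4: Therefore x = 2

Step 4 incorrectly concludes that x = 2 is the only solution. The proof shows that x = 2 is A solution (existence), but does not show it is the ONLY solution (uniqueness). In fact, x = -2 is also a solution since (-2)^2 = 4. Finding one solution doesn't prove there are no others.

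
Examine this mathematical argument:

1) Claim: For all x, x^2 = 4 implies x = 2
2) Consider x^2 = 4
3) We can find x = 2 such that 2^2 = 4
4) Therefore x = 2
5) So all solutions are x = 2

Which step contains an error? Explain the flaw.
Step 4: Therefore x = 2

Step 4 incorrectly concludes that x = 2 is the only solution. The proof shows that x = 2 is A solution (existence), but does not show it is the ONLY solution (uniqueness). In fact, x = -2 is also a solution since (-2)^2 = 4. Finding one solution doesn't prove there are no others.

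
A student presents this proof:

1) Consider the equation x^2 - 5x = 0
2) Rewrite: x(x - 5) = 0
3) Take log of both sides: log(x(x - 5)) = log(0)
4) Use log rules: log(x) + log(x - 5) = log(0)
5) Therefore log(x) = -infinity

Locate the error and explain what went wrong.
Step 3: Take log of both sides: log(x(x - 5)) = log(0)

Step 3 takes the logarithm of both sides, resulting in log(0) on the right side. The logarithm is only defined for positive numbers; log(0) is undefined (approaches negative infinity). This operation is invalid.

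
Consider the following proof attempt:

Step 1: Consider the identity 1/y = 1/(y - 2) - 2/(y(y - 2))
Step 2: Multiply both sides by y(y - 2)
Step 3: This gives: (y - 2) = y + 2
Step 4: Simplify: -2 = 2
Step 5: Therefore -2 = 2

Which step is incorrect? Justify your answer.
Step 3: This gives: (y - 2) = y + 2

Step 3 makes a sign error when clearing denominators. Multiplying -2/(y(y - 2)) by y(y - 2) gives -2, not +2. The correct result is (y - 2) = y - 2, which is trivially true, not (y - 2) = y + 2. (Step 1 is a valid identity: 1/(y - 2) - 2/(y(y - 2)) = (y - 2)/(y(y - 2)) = 1/y.)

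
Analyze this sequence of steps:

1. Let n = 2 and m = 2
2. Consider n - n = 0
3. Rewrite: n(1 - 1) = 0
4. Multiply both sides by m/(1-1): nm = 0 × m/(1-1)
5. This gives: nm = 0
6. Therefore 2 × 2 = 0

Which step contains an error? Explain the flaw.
Step 4: Multiply both sides by m/(1-1): nm = 0 × m/(1-1)

Step 4 multiplies both sides by m/(1-1). However, 1-1 = 0, so this is multiplication by m/0, which is undefined. We cannot multiply by an undefined expression.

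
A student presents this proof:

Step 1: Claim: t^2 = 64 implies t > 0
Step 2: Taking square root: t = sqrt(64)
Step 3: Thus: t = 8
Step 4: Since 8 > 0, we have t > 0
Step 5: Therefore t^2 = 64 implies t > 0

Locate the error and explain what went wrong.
Step 2: Taking square root: t = sqrt(64)

Step 2 takes the square root and assumes the positive root only. The equation t^2 = 64 actually has two solutions: t = 8 and t = -8. The proof silently assumes t > 0 without justification, then uses this assumption to conclude t > 0, which is circular. The counterexample t = -8 shows the claim is false.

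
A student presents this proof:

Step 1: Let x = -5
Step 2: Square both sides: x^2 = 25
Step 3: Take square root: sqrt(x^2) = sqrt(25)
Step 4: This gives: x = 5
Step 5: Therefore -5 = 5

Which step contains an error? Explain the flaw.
Step 4: This gives: x = 5

Step 4 incorrectly states that sqrt(x^2) = x. The correct identity is sqrt(x^2) = |x|. Since x = -5 < 0, we have sqrt(x^2) = |-5| = 5, not x = -5.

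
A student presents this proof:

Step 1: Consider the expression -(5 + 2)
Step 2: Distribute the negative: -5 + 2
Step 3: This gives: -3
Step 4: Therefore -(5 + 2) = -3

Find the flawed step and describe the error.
Step 2: Distribute the negative: -5 + 2

Step 2 incorrectly distributes the negative sign. The correct distribution is -(5 + 2) = -5 - 2 = -7. The negative must be applied to both terms, not just the first. The error treats -(5 + 2) as -5 + 2, which equals -3 instead of -7.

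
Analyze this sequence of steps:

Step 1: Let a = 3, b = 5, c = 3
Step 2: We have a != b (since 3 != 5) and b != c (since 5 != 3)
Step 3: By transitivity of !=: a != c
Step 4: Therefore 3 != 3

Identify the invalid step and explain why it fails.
Step 3: By transitivity of !=: a != c

Step 3 incorrectly applies transitivity to the '!=' relation. Transitivity states: if a R b and b R c, then a R c. However, '!=' is not transitive. Counterexample: 3 != 5 and 5 != 3, but 3 = 3 (both equal 3). Transitivity holds for relations like <, <=, =, but not for !=.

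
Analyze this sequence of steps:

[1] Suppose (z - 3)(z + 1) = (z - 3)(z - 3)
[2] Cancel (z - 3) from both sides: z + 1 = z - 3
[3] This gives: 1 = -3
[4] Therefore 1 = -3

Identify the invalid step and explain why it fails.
Step 2: Cancel (z - 3) from both sides: z + 1 = z - 3

Step 2 cancels (z - 3) from both sides. This is only valid if (z - 3) ≠ 0, i.e., z ≠ 3. When z = 3, both sides equal zero regardless of the other factors. The correct approach requires considering z = 3 as a separate case.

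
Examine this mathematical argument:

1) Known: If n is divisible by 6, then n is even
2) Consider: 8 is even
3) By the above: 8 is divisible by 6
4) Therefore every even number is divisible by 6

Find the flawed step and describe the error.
Step 3: By the above: 8 is divisible by 6

Step 3 commits the fallacy of affirming the consequent. The known fact 'divisible by 6 → even' does NOT imply 'even → divisible by 6'. That would be the converse, which is false. For example, 8 is even but 8 ÷ 6 = 1.33, which is not an integer.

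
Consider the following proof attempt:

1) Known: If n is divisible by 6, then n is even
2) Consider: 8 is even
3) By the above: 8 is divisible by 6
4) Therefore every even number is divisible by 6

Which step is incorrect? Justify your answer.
Step 3: By the above: 8 is divisible by 6

Step 3 commits the fallacy of affirming the consequent. The known fact 'divisible by 6 → even' does NOT imply 'even → divisible by 6'. That would be the converse, which is false. For example, 8 is even but 8 ÷ 6 = 1.33, which is not an integer.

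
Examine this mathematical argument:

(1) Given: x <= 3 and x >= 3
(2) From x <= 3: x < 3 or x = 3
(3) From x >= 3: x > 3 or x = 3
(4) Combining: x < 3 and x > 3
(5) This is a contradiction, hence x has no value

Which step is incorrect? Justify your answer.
Step 4: Combining: x < 3 and x > 3

Step 4 incorrectly combines the conditions. From x <= 3 and x >= 3, the intersection is x = 3. The error treats the 'or' cases as 'and' requirements. The correct conclusion is that x = 3 is the unique solution, not that no solution exists.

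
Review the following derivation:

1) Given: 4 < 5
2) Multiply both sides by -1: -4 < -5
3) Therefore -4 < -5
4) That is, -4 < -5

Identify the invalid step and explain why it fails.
Step 2: Multiply both sides by -1: -4 < -5

Step 2 multiplies both sides by -1 but fails to reverse the inequality sign. When multiplying (or dividing) an inequality by a negative number, the direction must be reversed. Since 4 < 5, we should get -4 > -5, i.e., -4 > -5.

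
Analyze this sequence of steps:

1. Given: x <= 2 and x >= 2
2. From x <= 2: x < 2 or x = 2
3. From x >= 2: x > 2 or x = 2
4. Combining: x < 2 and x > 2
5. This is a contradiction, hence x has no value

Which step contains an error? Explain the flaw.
Step 4: Combining: x < 2 and x > 2

Step 4 incorrectly combines the conditions. From x <= 2 and x >= 2, the intersection is x = 2. The error treats the 'or' cases as 'and' requirements. The correct conclusion is that x = 2 is the unique solution, not that no solution exists.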